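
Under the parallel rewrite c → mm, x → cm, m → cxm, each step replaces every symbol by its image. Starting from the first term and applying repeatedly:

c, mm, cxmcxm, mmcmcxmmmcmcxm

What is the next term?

Replace each of the 14 characters of mmcmcxmmmcmcxm in place — cxm cxm mm cxm mm cm cxm cxm cxm mm cxm mm cm cxm — and concatenate.

cxmcxmmmcxmmmcmcxmcxmcxmmmcxmmmcmcxm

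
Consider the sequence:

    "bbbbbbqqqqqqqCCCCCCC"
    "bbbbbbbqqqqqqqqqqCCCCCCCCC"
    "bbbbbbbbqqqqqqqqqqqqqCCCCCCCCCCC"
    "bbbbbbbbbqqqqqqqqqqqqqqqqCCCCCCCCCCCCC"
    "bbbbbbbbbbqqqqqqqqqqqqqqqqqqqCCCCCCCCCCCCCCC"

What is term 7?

The n-th term is n+3 b's then 3n-2 q's then 2n+1 C's, where the shown terms are n = 3, 4, 5, 6, 7.
Setting n = 9 gives 12, 25, 19 characters in each block.

bbbbbbbbbbbbqqqqqqqqqqqqqqqqqqqqqqqqqCCCCCCCCCCCCCCCCCCC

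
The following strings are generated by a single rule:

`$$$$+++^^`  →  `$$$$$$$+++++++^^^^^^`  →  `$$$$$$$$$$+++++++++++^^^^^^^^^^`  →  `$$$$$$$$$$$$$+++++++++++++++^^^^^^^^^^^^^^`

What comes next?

Each string has the form $^{3n+1} +^{4n-1} ^^{4n-2} (n = 1, 2, …).
For the next term, n = 5, so the run lengths are 16, 19, 18.

$$$$$$$$$$$$$$$$+++++++++++++++++++^^^^^^^^^^^^^^^^^^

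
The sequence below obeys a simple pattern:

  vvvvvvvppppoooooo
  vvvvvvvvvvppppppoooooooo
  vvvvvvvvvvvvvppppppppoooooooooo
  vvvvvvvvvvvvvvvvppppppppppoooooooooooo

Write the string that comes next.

Each string has the form v^{3n+1} p^{2n} o^{2n+2}, where the shown terms are n = 2, 3, 4, 5.
For the next term, n = 6, so the run lengths are 19, 12, 14.

vvvvvvvvvvvvvvvvvvvppppppppppppoooooooooooooo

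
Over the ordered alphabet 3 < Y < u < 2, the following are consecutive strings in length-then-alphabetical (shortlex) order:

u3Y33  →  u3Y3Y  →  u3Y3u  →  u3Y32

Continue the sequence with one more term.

Find the rightmost character of u3Y32 below 2, bump it to the next letter, and reset everything to its right to 3.

u3YY3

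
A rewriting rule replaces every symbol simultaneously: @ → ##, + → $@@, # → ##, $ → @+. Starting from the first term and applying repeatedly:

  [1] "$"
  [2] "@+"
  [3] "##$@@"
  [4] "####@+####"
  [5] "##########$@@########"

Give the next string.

####################@+####################

φ(##########$@@########) expands symbol-by-symbol to ## ## ## ## ## ## ## ## ## ## @+ ## ## ## ## ## ## ## ## ## ##; joining the 21 pieces gives the next term.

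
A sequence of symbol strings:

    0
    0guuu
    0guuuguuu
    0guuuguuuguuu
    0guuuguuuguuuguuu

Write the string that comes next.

0guuuguuuguuuguuuguuu

The strings grow by a fixed suffix guuu each time.
So the next term is 0guuuguuuguuuguuu·guuu.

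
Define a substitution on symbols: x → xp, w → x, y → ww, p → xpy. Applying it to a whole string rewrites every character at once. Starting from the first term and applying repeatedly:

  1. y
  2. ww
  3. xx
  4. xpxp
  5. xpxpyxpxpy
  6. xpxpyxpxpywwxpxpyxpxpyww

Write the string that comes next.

φ(xpxpyxpxpywwxpxpyxpxpyww) expands symbol-by-symbol to xp xpy xp xpy ww xp xpy xp xpy ww x x xp xpy xp xpy ww xp xpy xp xpy ww x x; joining the 24 pieces gives the next term.

xpxpyxpxpywwxpxpyxpxpywwxxxpxpyxpxpywwxpxpyxpxpywwxx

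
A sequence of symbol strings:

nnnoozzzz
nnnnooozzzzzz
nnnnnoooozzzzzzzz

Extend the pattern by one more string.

nnnnnnooooozzzzzzzzzz

Term n consists of n+1 n's, followed by n o's, followed by 2n z's, where the shown terms are n = 2, 3, 4.
At n = 5 the blocks have lengths 6, 5, 10.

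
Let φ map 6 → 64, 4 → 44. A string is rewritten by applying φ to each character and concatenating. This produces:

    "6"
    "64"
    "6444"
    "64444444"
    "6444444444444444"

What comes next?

Rewriting the 16 symbols of 6444444444444444 one by one yields 64 44 44 44 44 44 44 44 44 44 44 44 44 44 44 44; concatenated:

64444444444444444444444444444444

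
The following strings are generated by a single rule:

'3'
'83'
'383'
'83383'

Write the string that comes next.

38383383

This is a Fibonacci-style word recurrence s(k) = s(k−2)·s(k−1): e.g. 3·83 = 383.
So term 5 is 383·83383.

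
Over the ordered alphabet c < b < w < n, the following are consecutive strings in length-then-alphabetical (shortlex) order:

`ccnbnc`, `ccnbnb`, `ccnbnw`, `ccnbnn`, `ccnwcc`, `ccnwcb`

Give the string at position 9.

ccnwbc

Stepping forward 3 times from ccnwcb: ccnwcb → ccnwcw → ccnwcn, then the target.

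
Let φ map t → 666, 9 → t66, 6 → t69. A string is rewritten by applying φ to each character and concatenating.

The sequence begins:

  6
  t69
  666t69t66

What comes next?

t69t69t69666t69t66666t69t69

Expanding 666t69t66: 6→t69, 6→t69, 6→t69, t→666, 6→t69, 9→t66, t→666, 6→t69, 6→t69. Concatenated: t69 t69 t69 666 t69 t66 666 t69 t69.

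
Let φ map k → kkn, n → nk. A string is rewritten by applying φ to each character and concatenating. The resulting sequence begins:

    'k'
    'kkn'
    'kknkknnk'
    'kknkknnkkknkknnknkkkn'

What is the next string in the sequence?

kknkknnkkknkknnknkkknkknkknnkkknkknnknkkknnkkknkknkknnk

Applying the rule to each of the 21 symbols of kknkknnkkknkknnknkkkn gives the pieces kkn kkn nk kkn kkn nk nk kkn kkn kkn nk kkn kkn nk nk kkn nk kkn kkn kkn nk, which concatenate to the answer.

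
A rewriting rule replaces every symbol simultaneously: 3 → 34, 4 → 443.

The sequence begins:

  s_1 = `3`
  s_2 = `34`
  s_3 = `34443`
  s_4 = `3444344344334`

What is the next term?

φ(3444344344334) expands symbol-by-symbol to 34 443 443 443 34 443 443 34 443 443 34 34 443; joining the 13 pieces gives the next term.

3444344344334443443344434433434443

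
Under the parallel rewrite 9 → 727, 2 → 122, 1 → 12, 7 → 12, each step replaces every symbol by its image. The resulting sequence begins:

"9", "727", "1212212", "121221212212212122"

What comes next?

Replace each of the 18 characters of 121221212212212122 in place — 12 122 12 122 122 12 122 12 122 122 12 122 122 12 122 12 122 122 — and concatenate.

12122121221221212212122122121221221212212122122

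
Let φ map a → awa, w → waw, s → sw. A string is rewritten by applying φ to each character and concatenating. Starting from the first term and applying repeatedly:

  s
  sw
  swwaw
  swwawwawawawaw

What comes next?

φ(swwawwawawawaw) expands symbol-by-symbol to sw waw waw awa waw waw awa waw awa waw awa waw awa waw; joining the 14 pieces gives the next term.

swwawwawawawawwawawawawawawawawawawawawaw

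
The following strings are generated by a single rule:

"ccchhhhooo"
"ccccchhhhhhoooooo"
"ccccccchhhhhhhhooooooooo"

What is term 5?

ccccccccccchhhhhhhhhhhhooooooooooooooo

Each string has the form c^{2n+1} h^{2n+2} o^{3n} (n = 1, 2, …).
Setting n = 5 gives 11, 12, 15 characters in each block.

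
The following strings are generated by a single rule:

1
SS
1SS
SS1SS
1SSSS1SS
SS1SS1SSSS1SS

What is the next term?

1SSSS1SSSS1SS1SSSS1SS

This is a Fibonacci-style word recurrence s(k) = s(k−2)·s(k−1): e.g. 1·SS = 1SS.
The next term joins 1SSSS1SS and SS1SS1SSSS1SS.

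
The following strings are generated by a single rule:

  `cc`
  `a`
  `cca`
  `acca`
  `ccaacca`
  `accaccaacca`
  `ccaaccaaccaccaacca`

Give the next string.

Each term (from the third on) is the two preceding terms concatenated in order: term 3 = cc·a = cca.
Continuing: accaccaacca · ccaaccaaccaccaacca gives term 8.

accaccaaccaccaaccaaccaccaacca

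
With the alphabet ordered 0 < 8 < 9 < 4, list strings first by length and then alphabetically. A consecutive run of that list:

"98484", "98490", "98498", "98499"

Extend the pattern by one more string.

98494

Treat 98499 as a base-4 numeral over the given alphabet and add one, carrying through any trailing 4's.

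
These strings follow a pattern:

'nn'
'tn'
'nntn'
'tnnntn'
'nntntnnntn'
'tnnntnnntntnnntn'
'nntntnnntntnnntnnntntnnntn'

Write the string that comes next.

Each term (from the third on) is the two preceding terms concatenated in order: term 3 = nn·tn = nntn.
So term 8 is tnnntnnntntnnntn·nntntnnntntnnntnnntntnnntn.

tnnntnnntntnnntnnntntnnntntnnntnnntntnnntn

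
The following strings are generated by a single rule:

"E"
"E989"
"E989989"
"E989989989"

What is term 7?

E989989989989989989

Each term is the previous one with 989 appended.
From E989989989, 3 further steps: E989989989 → E989989989989 → E989989989989989 → (answer).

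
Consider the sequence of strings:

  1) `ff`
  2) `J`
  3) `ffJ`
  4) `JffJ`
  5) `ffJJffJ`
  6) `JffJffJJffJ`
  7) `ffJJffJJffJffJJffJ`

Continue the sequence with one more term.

JffJffJJffJffJJffJJffJffJJffJ

Each term (from the third on) is the two preceding terms concatenated in order: term 3 = ff·J = ffJ.
So term 8 is JffJffJJffJ·ffJJffJJffJffJJffJ.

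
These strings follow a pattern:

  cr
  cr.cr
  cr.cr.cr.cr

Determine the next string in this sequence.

cr.cr.cr.cr.cr.cr.cr.cr

Each string is two copies of the previous one joined by '.'.
So the next term is two copies of cr.cr.cr.cr with '.' between the halves.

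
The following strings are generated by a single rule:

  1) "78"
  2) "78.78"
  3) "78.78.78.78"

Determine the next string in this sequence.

Every step duplicates the string with '.' between the halves.
Doubling 78.78.78.78 with '.' between the halves:

78.78.78.78.78.78.78.78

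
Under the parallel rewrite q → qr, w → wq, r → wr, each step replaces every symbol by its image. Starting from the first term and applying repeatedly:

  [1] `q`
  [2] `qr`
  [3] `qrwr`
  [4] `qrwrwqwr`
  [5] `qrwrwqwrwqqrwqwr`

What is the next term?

qrwrwqwrwqqrwqwrwqqrqrwrwqqrwqwr

φ(qrwrwqwrwqqrwqwr) expands symbol-by-symbol to qr wr wq wr wq qr wq wr wq qr qr wr wq qr wq wr; joining the 16 pieces gives the next term.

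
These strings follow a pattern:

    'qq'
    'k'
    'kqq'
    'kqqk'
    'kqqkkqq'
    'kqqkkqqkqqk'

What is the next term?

This is a Fibonacci-style word recurrence s(k) = s(k−1)·s(k−2): e.g. k·qq = kqq.
Continuing: kqqkkqqkqqk · kqqkkqq gives term 7.

kqqkkqqkqqkkqqkkqq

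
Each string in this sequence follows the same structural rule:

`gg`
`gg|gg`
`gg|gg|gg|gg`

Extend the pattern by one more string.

Each string is two copies of the previous one joined by '|'.
Doubling gg|gg|gg|gg with '|' between the halves:

gg|gg|gg|gg|gg|gg|gg|gg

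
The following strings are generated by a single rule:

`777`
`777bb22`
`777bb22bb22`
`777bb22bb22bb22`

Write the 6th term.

777bb22bb22bb22bb22bb22

The strings grow by a fixed suffix bb22 each time.
From 777bb22bb22bb22, 2 further steps: 777bb22bb22bb22 → 777bb22bb22bb22bb22 → (answer).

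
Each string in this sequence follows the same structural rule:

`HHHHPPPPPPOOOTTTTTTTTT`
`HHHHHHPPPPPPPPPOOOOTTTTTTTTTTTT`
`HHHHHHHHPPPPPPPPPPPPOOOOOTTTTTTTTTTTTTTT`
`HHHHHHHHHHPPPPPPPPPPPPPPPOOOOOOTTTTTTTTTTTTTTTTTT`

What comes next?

HHHHHHHHHHHHPPPPPPPPPPPPPPPPPPOOOOOOOTTTTTTTTTTTTTTTTTTTTT

Each string has the form H^{2n} P^{3n} O^{n+1} T^{3n+3}, where the shown terms are n = 2, 3, 4, 5.
At n = 6 the blocks have lengths 12, 18, 7, 21.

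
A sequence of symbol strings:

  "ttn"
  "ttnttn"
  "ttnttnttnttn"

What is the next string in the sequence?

ttnttnttnttnttnttnttnttn

s(k+1) = s(k)·s(k) — each term doubles the last.
One more doubling of ttnttnttnttn gives the answer.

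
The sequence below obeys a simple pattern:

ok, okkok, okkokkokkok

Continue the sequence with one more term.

okkokkokkokkokkokkokkok

Every step duplicates the string with 'k' between the halves.
So the next term is two copies of okkokkokkok with 'k' between the halves.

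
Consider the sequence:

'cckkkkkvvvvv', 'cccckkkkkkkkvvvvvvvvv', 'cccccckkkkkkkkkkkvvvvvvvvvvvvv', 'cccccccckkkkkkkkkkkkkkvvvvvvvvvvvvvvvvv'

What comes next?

cccccccccckkkkkkkkkkkkkkkkkvvvvvvvvvvvvvvvvvvvvv

Each string has the form c^{2n} k^{3n+2} v^{4n+1} (n = 1, 2, …).
For the next term, n = 5, so the run lengths are 10, 17, 21.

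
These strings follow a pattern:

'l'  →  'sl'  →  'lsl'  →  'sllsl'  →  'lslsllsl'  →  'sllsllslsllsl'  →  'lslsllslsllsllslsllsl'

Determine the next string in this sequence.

From term 3 onward, concatenate the second-to-last term with the last: l·sl = lsl, sl·lsl = sllsl, …
Continuing: sllsllslsllsl · lslsllslsllsllslsllsl gives term 8.

sllsllslsllsllslsllslsllsllslsllsl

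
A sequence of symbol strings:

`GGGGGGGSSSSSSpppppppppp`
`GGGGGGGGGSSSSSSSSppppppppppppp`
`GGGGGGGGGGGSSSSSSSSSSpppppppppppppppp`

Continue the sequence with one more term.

GGGGGGGGGGGGGSSSSSSSSSSSSppppppppppppppppppp

Reading off run lengths: G runs 7, 9, 11; S runs 6, 8, 10; p runs 10, 13, 16 — each is linear in n, where the shown terms are n = 3, 4, 5.
At n = 6 the blocks have lengths 13, 12, 19.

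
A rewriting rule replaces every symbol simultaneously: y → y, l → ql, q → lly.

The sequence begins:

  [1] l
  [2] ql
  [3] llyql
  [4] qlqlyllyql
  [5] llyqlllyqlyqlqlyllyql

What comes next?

qlqlyllyqlqlqlyllyqlyllyqlllyqlyqlqlyllyql

φ(llyqlllyqlyqlqlyllyql) expands symbol-by-symbol to ql ql y lly ql ql ql y lly ql y lly ql lly ql y ql ql y lly ql; joining the 21 pieces gives the next term.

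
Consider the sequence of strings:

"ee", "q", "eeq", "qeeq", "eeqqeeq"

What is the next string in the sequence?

From term 3 onward, concatenate the second-to-last term with the last: ee·q = eeq, q·eeq = qeeq, …
Continuing: qeeq · eeqqeeq gives term 6.

qeeqeeqqeeq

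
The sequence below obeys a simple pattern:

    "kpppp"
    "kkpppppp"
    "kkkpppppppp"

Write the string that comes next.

kkkkpppppppppp

Each string has the form k^{n-1} p^{2n}, where the shown terms are n = 2, 3, 4.
Setting n = 5 gives 4, 10 characters in each block.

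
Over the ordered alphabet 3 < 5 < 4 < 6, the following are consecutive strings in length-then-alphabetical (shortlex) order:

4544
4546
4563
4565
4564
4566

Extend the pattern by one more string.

Treat 4566 as a base-4 numeral over the given alphabet and add one, carrying through any trailing 6's.

4433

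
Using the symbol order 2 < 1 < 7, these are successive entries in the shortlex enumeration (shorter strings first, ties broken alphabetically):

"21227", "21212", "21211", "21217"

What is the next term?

The successor of 21217 increments the rightmost position that isn't already 7 and resets every position after it to 2.

21272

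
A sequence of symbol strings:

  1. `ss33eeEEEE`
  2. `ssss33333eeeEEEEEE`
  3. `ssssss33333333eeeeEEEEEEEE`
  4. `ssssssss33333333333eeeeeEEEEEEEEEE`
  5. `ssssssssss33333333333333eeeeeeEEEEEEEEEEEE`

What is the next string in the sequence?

ssssssssssss33333333333333333eeeeeeeEEEEEEEEEEEEEE

Each string has the form s^{2n} 3^{3n-1} e^{n+1} E^{2n+2} (n = 1, 2, …).
For the next term, n = 6, so the run lengths are 12, 17, 7, 14.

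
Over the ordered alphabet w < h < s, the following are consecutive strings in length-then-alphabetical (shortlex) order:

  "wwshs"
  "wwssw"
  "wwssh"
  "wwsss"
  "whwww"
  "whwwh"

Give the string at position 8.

Stepping forward 2 times from whwwh: whwwh → whwws, then the target.

whwhw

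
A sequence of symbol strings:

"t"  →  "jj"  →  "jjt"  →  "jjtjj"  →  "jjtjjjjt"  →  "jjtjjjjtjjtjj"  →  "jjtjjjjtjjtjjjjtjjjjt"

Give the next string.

jjtjjjjtjjtjjjjtjjjjtjjtjjjjtjjtjj

Each term (from the third on) is the previous term followed by the one before it: term 3 = jj·t = jjt.
The next term joins jjtjjjjtjjtjjjjtjjjjt and jjtjjjjtjjtjj.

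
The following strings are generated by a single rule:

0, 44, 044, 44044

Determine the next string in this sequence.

Each term (from the third on) is the two preceding terms concatenated in order: term 3 = 0·44 = 044.
The next term joins 044 and 44044.

04444044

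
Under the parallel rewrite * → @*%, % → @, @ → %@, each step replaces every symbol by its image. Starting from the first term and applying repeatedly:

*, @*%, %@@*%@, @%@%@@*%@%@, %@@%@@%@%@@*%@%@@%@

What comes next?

φ(%@@%@@%@%@@*%@%@@%@) expands symbol-by-symbol to @ %@ %@ @ %@ %@ @ %@ @ %@ %@ @*% @ %@ @ %@ %@ @ %@; joining the 19 pieces gives the next term.

@%@%@@%@%@@%@@%@%@@*%@%@@%@%@@%@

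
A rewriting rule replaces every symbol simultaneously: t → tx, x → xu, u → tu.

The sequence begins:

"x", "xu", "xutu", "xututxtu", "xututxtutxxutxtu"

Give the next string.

Applying the rule to each of the 16 symbols of xututxtutxxutxtu gives the pieces xu tu tx tu tx xu tx tu tx xu xu tu tx xu tx tu, which concatenate to the answer.

xututxtutxxutxtutxxuxututxxutxtu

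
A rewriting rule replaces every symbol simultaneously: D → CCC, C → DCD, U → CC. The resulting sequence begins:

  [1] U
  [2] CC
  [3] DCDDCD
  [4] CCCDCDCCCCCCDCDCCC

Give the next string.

Rewriting the 18 symbols of CCCDCDCCCCCCDCDCCC one by one yields DCD DCD DCD CCC DCD CCC DCD DCD DCD DCD DCD DCD CCC DCD CCC DCD DCD DCD; concatenated:

DCDDCDDCDCCCDCDCCCDCDDCDDCDDCDDCDDCDCCCDCDCCCDCDDCDDCD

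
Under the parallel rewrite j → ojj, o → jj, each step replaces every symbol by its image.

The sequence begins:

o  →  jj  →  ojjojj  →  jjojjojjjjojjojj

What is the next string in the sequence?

φ(jjojjojjjjojjojj) expands symbol-by-symbol to ojj ojj jj ojj ojj jj ojj ojj ojj ojj jj ojj ojj jj ojj ojj; joining the 16 pieces gives the next term.

ojjojjjjojjojjjjojjojjojjojjjjojjojjjjojjojj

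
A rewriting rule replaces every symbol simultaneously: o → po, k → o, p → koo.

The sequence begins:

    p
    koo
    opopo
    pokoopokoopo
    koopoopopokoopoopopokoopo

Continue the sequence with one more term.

opopokoopopokoopokoopoopopokoopopokoopokoopoopopokoopo

φ(koopoopopokoopoopopokoopo) expands symbol-by-symbol to o po po koo po po koo po koo po o po po koo po po koo po koo po o po po koo po; joining the 25 pieces gives the next term.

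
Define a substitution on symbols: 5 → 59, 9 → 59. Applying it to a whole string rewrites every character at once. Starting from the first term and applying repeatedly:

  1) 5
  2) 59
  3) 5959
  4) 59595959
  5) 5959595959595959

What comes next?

Applying the rule to each of the 16 symbols of 5959595959595959 gives the pieces 59 59 59 59 59 59 59 59 59 59 59 59 59 59 59 59, which concatenate to the answer.

59595959595959595959595959595959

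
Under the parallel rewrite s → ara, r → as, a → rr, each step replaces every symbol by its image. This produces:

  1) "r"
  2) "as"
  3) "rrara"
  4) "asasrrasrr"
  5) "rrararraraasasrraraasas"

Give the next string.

Replace each of the 23 characters of rrararraraasasrraraasas in place — as as rr as rr as as rr as rr rr ara rr ara as as rr as rr rr ara rr ara — and concatenate.

asasrrasrrasasrrasrrrrararraraasasrrasrrrrararrara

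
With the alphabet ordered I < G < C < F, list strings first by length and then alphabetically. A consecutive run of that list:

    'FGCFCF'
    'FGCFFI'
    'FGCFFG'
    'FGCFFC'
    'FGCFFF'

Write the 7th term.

Continuing the enumeration 2 steps past FGCFFF: FGCFFF → FGFIII → (answer).

FGFIIG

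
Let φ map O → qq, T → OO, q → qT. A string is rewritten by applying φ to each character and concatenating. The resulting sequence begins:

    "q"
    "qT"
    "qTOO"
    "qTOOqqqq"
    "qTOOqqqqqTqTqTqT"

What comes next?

qTOOqqqqqTqTqTqTqTOOqTOOqTOOqTOO

Applying the rule to each of the 16 symbols of qTOOqqqqqTqTqTqT gives the pieces qT OO qq qq qT qT qT qT qT OO qT OO qT OO qT OO, which concatenate to the answer.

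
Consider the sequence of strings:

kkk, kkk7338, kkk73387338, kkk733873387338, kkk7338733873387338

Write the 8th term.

Every step adds 7338 to the end: s(k+1) = s(k)·7338.
From kkk7338733873387338, 3 further steps: kkk7338733873387338 → kkk73387338733873387338 → kkk733873387338733873387338 → (answer).

kkk7338733873387338733873387338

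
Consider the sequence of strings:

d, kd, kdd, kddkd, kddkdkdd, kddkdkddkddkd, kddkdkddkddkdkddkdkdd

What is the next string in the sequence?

kddkdkddkddkdkddkdkddkddkdkddkddkd

From term 3 onward, concatenate the last term with the second-to-last: kd·d = kdd, kdd·kd = kddkd, …
The next term joins kddkdkddkddkdkddkdkdd and kddkdkddkddkd.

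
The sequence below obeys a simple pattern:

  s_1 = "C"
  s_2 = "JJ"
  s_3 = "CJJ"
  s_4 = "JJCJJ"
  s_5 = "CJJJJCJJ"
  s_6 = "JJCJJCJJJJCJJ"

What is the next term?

CJJJJCJJJJCJJCJJJJCJJ

From term 3 onward, concatenate the second-to-last term with the last: C·JJ = CJJ, JJ·CJJ = JJCJJ, …
The next term joins CJJJJCJJ and JJCJJCJJJJCJJ.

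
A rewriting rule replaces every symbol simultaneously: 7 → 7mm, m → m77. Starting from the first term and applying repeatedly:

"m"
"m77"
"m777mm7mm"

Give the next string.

Rewriting each symbol of m777mm7mm: m→m77, 7→7mm, 7→7mm, 7→7mm, m→m77, m→m77, 7→7mm, m→m77, m→m77, which concatenates to m77 7mm 7mm 7mm m77 m77 7mm m77 m77.

m777mm7mm7mmm77m777mmm77m77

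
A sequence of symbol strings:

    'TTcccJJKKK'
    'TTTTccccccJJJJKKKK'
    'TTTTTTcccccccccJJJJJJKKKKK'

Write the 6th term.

TTTTTTTTTTTTccccccccccccccccccJJJJJJJJJJJJKKKKKKKK

The n-th term is 2n T's then 3n c's then 2n J's then n+2 K's (n = 1, 2, …).
For term 6, n = 6, so the run lengths are 12, 18, 12, 8.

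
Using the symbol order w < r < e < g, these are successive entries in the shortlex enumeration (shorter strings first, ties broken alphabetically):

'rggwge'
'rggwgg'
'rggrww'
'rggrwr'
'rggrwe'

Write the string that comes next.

rggrwg

Treat rggrwe as a base-4 numeral over the given alphabet and add one, carrying through any trailing g's.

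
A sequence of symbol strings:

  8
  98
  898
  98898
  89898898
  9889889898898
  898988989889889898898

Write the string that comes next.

9889889898898898988989889889898898

From term 3 onward, concatenate the second-to-last term with the last: 8·98 = 898, 98·898 = 98898, …
The next term joins 9889889898898 and 898988989889889898898.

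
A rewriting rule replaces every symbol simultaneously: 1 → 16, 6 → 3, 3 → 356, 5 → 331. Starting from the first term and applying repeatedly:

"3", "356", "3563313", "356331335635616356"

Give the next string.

Replace each of the 18 characters of 356331335635616356 in place — 356 331 3 356 356 16 356 356 331 3 356 331 3 16 3 356 331 3 — and concatenate.

356331335635616356356331335633131633563313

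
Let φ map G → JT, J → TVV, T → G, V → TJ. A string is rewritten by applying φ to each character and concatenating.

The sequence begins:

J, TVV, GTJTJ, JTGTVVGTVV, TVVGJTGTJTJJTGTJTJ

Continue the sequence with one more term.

Rewriting the 18 symbols of TVVGJTGTJTJJTGTJTJ one by one yields G TJ TJ JT TVV G JT G TVV G TVV TVV G JT G TVV G TVV; concatenated:

GTJTJJTTVVGJTGTVVGTVVTVVGJTGTVVGTVV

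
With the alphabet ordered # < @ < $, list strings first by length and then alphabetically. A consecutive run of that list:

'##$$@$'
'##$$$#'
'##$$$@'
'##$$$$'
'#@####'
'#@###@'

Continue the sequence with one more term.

#@###$

Find the rightmost character of #@###@ below $, bump it to the next letter, and reset everything to its right to #.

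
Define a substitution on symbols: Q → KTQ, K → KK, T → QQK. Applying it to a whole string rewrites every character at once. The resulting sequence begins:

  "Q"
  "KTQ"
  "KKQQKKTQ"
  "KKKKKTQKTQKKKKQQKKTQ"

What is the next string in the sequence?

KKKKKKKKKKQQKKTQKKQQKKTQKKKKKKKKKTQKTQKKKKQQKKTQ

Applying the rule to each of the 20 symbols of KKKKKTQKTQKKKKQQKKTQ gives the pieces KK KK KK KK KK QQK KTQ KK QQK KTQ KK KK KK KK KTQ KTQ KK KK QQK KTQ, which concatenate to the answer.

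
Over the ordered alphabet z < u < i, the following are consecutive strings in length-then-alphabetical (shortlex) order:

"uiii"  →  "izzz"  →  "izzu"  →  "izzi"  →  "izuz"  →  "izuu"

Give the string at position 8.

iziz

Advancing 2 positions from izuu through izuu → izui reaches term 8.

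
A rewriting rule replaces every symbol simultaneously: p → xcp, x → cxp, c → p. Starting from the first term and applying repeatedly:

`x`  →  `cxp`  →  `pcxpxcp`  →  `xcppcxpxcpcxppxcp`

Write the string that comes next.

Replace each of the 17 characters of xcppcxpxcpcxppxcp in place — cxp p xcp xcp p cxp xcp cxp p xcp p cxp xcp xcp cxp p xcp — and concatenate.

cxppxcpxcppcxpxcpcxppxcppcxpxcpxcpcxppxcp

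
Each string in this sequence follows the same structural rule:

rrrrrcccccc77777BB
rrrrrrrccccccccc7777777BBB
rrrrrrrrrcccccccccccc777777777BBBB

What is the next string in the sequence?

Each string has the form r^{2n+3} c^{3n+3} 7^{2n+3} B^{n+1} (n = 1, 2, …).
At n = 4 the blocks have lengths 11, 15, 11, 5.

rrrrrrrrrrrccccccccccccccc77777777777BBBBB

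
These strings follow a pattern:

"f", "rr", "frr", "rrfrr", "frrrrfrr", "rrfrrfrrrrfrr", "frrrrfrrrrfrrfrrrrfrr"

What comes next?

rrfrrfrrrrfrrfrrrrfrrrrfrrfrrrrfrr

This is a Fibonacci-style word recurrence s(k) = s(k−2)·s(k−1): e.g. f·rr = frr.
The next term joins rrfrrfrrrrfrr and frrrrfrrrrfrrfrrrrfrr.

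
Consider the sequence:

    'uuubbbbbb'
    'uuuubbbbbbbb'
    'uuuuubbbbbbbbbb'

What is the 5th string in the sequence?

Term n consists of n+1 u's, followed by 2n+2 b's, where the shown terms are n = 2, 3, 4.
Setting n = 6 gives 7, 14 characters in each block.

uuuuuuubbbbbbbbbbbbbb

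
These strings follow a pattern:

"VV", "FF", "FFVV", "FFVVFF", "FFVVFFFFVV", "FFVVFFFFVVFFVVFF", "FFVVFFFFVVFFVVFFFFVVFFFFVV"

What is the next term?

FFVVFFFFVVFFVVFFFFVVFFFFVVFFVVFFFFVVFFVVFF

Each term (from the third on) is the previous term followed by the one before it: term 3 = FF·VV = FFVV.
So term 8 is FFVVFFFFVVFFVVFFFFVVFFFFVV·FFVVFFFFVVFFVVFF.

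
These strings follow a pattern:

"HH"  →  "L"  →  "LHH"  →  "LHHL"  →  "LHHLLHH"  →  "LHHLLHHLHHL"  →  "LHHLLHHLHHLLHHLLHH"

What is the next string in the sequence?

LHHLLHHLHHLLHHLLHHLHHLLHHLHHL

From term 3 onward, concatenate the last term with the second-to-last: L·HH = LHH, LHH·L = LHHL, …
So term 8 is LHHLLHHLHHLLHHLLHH·LHHLLHHLHHL.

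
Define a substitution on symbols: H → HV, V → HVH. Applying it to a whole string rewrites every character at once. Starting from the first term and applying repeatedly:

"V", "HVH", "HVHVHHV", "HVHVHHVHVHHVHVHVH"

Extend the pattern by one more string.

HVHVHHVHVHHVHVHVHHVHVHHVHVHVHHVHVHHVHVHHV

Replace each of the 17 characters of HVHVHHVHVHHVHVHVH in place — HV HVH HV HVH HV HV HVH HV HVH HV HV HVH HV HVH HV HVH HV — and concatenate.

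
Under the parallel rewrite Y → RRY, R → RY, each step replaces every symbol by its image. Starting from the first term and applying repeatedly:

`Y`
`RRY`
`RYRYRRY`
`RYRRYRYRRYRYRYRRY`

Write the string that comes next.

φ(RYRRYRYRRYRYRYRRY) expands symbol-by-symbol to RY RRY RY RY RRY RY RRY RY RY RRY RY RRY RY RRY RY RY RRY; joining the 17 pieces gives the next term.

RYRRYRYRYRRYRYRRYRYRYRRYRYRRYRYRRYRYRYRRY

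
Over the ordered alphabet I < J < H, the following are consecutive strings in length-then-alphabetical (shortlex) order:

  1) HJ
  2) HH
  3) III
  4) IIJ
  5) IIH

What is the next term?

IJI

Treat IIH as a base-3 numeral over the given alphabet and add one, carrying through any trailing H's.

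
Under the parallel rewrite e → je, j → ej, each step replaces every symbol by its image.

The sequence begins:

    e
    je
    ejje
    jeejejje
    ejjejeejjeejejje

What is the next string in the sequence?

Rewriting the 16 symbols of ejjejeejjeejejje one by one yields je ej ej je ej je je ej ej je je ej je ej ej je; concatenated:

jeejejjeejjejeejejjejeejjeejejje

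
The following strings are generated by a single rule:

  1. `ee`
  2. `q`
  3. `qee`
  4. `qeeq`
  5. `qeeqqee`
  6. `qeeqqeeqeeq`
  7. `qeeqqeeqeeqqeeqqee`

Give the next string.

This is a Fibonacci-style word recurrence s(k) = s(k−1)·s(k−2): e.g. q·ee = qee.
So term 8 is qeeqqeeqeeqqeeqqee·qeeqqeeqeeq.

qeeqqeeqeeqqeeqqeeqeeqqeeqeeq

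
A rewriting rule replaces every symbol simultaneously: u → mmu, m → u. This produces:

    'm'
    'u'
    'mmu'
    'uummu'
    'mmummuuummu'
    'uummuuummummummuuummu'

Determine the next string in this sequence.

mmummuuummummummuuummuuummuuummummummuuummu

Replace each of the 21 characters of uummuuummummummuuummu in place — mmu mmu u u mmu mmu mmu u u mmu u u mmu u u mmu mmu mmu u u mmu — and concatenate.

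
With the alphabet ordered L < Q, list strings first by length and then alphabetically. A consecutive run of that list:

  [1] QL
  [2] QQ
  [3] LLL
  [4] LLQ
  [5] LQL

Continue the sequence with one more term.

The successor of LQL increments the rightmost position that isn't already Q and resets every position after it to L.

LQQ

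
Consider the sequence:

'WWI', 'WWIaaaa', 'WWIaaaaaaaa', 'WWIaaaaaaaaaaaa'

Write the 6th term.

WWIaaaaaaaaaaaaaaaaaaaa

Every step adds aaaa to the end: s(k+1) = s(k)·aaaa.
From WWIaaaaaaaaaaaa, 2 further steps: WWIaaaaaaaaaaaa → WWIaaaaaaaaaaaaaaaa → (answer).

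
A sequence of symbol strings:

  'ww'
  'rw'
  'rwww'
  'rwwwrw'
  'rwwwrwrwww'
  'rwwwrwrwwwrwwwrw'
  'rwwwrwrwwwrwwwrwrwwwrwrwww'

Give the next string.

rwwwrwrwwwrwwwrwrwwwrwrwwwrwwwrwrwwwrwwwrw

From term 3 onward, concatenate the last term with the second-to-last: rw·ww = rwww, rwww·rw = rwwwrw, …
The next term joins rwwwrwrwwwrwwwrwrwwwrwrwww and rwwwrwrwwwrwwwrw.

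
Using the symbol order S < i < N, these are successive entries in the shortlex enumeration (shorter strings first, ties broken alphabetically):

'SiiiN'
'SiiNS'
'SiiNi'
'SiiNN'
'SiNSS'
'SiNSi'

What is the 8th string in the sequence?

SiNiS

Advancing 2 positions from SiNSi through SiNSi → SiNSN reaches term 8.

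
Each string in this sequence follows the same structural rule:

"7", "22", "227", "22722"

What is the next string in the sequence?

22722227

This is a Fibonacci-style word recurrence s(k) = s(k−1)·s(k−2): e.g. 22·7 = 227.
The next term joins 22722 and 227.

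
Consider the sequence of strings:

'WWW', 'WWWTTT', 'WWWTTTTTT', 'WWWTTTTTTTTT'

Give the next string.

Every step adds TTT to the end: s(k+1) = s(k)·TTT.
Applying this once more to WWWTTTTTTTTT:

WWWTTTTTTTTTTTT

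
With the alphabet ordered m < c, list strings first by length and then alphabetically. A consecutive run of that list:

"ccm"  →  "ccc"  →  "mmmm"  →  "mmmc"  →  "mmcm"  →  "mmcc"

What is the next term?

The successor of mmcc increments the rightmost position that isn't already c and resets every position after it to m.

mcmm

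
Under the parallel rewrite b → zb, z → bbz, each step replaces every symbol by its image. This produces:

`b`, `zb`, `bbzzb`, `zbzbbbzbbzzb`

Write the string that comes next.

bbzzbbbzzbzbzbbbzzbzbbbzbbzzb

Apply φ to zbzbbbzbbzzb symbol by symbol: z→bbz, b→zb, z→bbz, b→zb, b→zb, b→zb, z→bbz, b→zb, b→zb, z→bbz, z→bbz, b→zb; joined: bbz zb bbz zb zb zb bbz zb zb bbz bbz zb.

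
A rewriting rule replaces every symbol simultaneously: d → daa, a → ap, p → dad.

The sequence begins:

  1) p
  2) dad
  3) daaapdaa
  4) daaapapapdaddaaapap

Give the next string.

φ(daaapapapdaddaaapap) expands symbol-by-symbol to daa ap ap ap dad ap dad ap dad daa ap daa daa ap ap ap dad ap dad; joining the 19 pieces gives the next term.

daaapapapdadapdadapdaddaaapdaadaaapapapdadapdad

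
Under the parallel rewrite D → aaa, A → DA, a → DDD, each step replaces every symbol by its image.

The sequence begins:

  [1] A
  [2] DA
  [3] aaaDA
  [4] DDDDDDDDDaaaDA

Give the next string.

aaaaaaaaaaaaaaaaaaaaaaaaaaaDDDDDDDDDaaaDA

φ(DDDDDDDDDaaaDA) expands symbol-by-symbol to aaa aaa aaa aaa aaa aaa aaa aaa aaa DDD DDD DDD aaa DA; joining the 14 pieces gives the next term.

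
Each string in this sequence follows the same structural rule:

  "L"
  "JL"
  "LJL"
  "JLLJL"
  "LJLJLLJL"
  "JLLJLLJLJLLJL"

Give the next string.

This is a Fibonacci-style word recurrence s(k) = s(k−2)·s(k−1): e.g. L·JL = LJL.
So term 7 is LJLJLLJL·JLLJLLJLJLLJL.

LJLJLLJLJLLJLLJLJLLJL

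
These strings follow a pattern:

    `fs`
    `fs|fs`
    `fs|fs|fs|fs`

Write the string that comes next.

Every step duplicates the string with '|' between the halves.
One more doubling of fs|fs|fs|fs gives the answer.

fs|fs|fs|fs|fs|fs|fs|fs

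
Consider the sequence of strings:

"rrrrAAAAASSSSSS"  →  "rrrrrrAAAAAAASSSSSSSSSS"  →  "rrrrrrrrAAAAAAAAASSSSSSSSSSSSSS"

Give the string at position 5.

rrrrrrrrrrrrAAAAAAAAAAAAASSSSSSSSSSSSSSSSSSSSSS

The n-th term is 2n r's then 2n+1 A's then 4n-2 S's, where the shown terms are n = 2, 3, 4.
At n = 6 the blocks have lengths 12, 13, 22.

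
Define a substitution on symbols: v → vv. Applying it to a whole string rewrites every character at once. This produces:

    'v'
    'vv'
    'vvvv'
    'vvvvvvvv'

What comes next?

vvvvvvvvvvvvvvvv

Rewriting each symbol of vvvvvvvv: v→vv, v→vv, v→vv, v→vv, v→vv, v→vv, v→vv, v→vv, which concatenates to vv vv vv vv vv vv vv vv.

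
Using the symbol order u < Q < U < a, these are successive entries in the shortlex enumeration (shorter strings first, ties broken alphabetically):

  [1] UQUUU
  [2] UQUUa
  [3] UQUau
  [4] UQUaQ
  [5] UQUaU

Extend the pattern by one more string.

The successor of UQUaU increments the rightmost position that isn't already a and resets every position after it to u.

UQUaa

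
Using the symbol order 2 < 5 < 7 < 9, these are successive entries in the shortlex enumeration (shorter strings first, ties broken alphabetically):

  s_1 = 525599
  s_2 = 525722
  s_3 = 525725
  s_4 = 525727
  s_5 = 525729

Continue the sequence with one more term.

525752

Treat 525729 as a base-4 numeral over the given alphabet and add one, carrying through any trailing 9's.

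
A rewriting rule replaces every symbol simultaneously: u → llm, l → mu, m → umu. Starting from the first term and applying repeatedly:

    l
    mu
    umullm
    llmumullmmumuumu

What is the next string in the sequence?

Applying the rule to each of the 16 symbols of llmumullmmumuumu gives the pieces mu mu umu llm umu llm mu mu umu umu llm umu llm llm umu llm, which concatenate to the answer.

mumuumullmumullmmumuumuumullmumullmllmumullm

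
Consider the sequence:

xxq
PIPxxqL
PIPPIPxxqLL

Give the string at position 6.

s(k+1) = PIP·s(k)·L, so each term gains PIP as a prefix and L as a suffix.
From PIPPIPxxqLL, 3 further steps: PIPPIPxxqLL → PIPPIPPIPxxqLLL → PIPPIPPIPPIPxxqLLLL → (answer).

PIPPIPPIPPIPPIPxxqLLLLL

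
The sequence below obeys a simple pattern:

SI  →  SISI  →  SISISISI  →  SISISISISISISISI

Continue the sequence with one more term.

s(k+1) = s(k)·s(k) — each term doubles the last.
One more doubling of SISISISISISISISI gives the answer.

SISISISISISISISISISISISISISISISI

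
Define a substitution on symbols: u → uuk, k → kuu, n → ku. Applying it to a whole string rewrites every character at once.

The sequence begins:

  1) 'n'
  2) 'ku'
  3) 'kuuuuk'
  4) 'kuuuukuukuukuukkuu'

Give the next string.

Applying the rule to each of the 18 symbols of kuuuukuukuukuukkuu gives the pieces kuu uuk uuk uuk uuk kuu uuk uuk kuu uuk uuk kuu uuk uuk kuu kuu uuk uuk, which concatenate to the answer.

kuuuukuukuukuukkuuuukuukkuuuukuukkuuuukuukkuukuuuukuuk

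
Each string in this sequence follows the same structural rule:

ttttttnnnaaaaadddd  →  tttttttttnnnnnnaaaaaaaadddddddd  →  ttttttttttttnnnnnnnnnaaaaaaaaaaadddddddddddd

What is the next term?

tttttttttttttttnnnnnnnnnnnnaaaaaaaaaaaaaadddddddddddddddd

Each string has the form t^{3n+3} n^{3n} a^{3n+2} d^{4n} (n = 1, 2, …).
At n = 4 the blocks have lengths 15, 12, 14, 16.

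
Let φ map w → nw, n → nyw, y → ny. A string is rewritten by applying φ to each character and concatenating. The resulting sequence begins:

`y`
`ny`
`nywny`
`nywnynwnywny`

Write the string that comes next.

nywnynwnywnynywnwnywnynwnywny

Rewriting each symbol of nywnynwnywny: n→nyw, y→ny, w→nw, n→nyw, y→ny, n→nyw, w→nw, n→nyw, y→ny, w→nw, n→nyw, y→ny, which concatenates to nyw ny nw nyw ny nyw nw nyw ny nw nyw ny.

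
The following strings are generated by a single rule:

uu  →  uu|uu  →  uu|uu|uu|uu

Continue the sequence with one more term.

Each string is two copies of the previous one joined by '|'.
One more doubling of uu|uu|uu|uu gives the answer.

uu|uu|uu|uu|uu|uu|uu|uu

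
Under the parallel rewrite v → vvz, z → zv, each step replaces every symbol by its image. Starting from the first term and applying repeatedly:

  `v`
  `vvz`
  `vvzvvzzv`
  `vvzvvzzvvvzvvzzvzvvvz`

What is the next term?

φ(vvzvvzzvvvzvvzzvzvvvz) expands symbol-by-symbol to vvz vvz zv vvz vvz zv zv vvz vvz vvz zv vvz vvz zv zv vvz zv vvz vvz vvz zv; joining the 21 pieces gives the next term.

vvzvvzzvvvzvvzzvzvvvzvvzvvzzvvvzvvzzvzvvvzzvvvzvvzvvzzv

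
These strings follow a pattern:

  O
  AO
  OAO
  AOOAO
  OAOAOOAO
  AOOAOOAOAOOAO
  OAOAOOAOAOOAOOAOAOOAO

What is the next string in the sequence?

AOOAOOAOAOOAOOAOAOOAOAOOAOOAOAOOAO

Each term (from the third on) is the two preceding terms concatenated in order: term 3 = O·AO = OAO.
The next term joins AOOAOOAOAOOAO and OAOAOOAOAOOAOOAOAOOAO.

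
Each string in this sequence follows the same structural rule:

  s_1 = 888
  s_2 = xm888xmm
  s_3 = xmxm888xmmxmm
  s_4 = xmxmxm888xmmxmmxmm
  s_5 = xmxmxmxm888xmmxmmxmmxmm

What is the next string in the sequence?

xmxmxmxmxm888xmmxmmxmmxmmxmm

Each term wraps the previous one in xm on the left and xmm on the right.
So the next term is xm·xmxmxmxm888xmmxmmxmmxmm·xmm.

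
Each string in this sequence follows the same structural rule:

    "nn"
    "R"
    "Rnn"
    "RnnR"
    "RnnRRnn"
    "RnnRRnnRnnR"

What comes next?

RnnRRnnRnnRRnnRRnn

Each term (from the third on) is the previous term followed by the one before it: term 3 = R·nn = Rnn.
Continuing: RnnRRnnRnnR · RnnRRnn gives term 7.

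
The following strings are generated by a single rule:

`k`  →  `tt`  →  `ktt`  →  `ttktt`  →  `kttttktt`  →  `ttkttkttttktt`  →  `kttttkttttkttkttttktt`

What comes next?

Each term (from the third on) is the two preceding terms concatenated in order: term 3 = k·tt = ktt.
So term 8 is ttkttkttttktt·kttttkttttkttkttttktt.

ttkttkttttkttkttttkttttkttkttttktt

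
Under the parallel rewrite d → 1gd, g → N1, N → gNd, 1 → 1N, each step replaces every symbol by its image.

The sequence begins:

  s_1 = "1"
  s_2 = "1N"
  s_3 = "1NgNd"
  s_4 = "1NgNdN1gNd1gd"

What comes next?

1NgNdN1gNd1gdgNd1NN1gNd1gd1NN11gd

φ(1NgNdN1gNd1gd) expands symbol-by-symbol to 1N gNd N1 gNd 1gd gNd 1N N1 gNd 1gd 1N N1 1gd; joining the 13 pieces gives the next term.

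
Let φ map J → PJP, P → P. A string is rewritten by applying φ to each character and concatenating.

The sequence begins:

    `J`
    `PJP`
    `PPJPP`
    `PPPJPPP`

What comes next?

Rewriting each symbol of PPPJPPP: P→P, P→P, P→P, J→PJP, P→P, P→P, P→P, which concatenates to P P P PJP P P P.

PPPPJPPPP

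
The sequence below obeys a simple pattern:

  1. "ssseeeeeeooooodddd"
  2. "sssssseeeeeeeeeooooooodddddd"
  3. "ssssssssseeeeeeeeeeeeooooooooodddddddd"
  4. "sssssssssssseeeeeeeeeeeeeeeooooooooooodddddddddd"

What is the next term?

Term n consists of 3n s's, followed by 3n+3 e's, followed by 2n+3 o's, followed by 2n+2 d's (n = 1, 2, …).
For the next term, n = 5, so the run lengths are 15, 18, 13, 12.

ssssssssssssssseeeeeeeeeeeeeeeeeeooooooooooooodddddddddddd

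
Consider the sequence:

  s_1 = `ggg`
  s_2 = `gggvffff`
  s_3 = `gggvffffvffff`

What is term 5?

The strings grow by a fixed suffix vffff each time.
From gggvffffvffff, 2 further steps: gggvffffvffff → gggvffffvffffvffff → (answer).

gggvffffvffffvffffvffff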